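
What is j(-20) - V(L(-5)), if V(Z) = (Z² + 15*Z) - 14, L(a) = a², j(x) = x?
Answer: -1006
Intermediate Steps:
V(Z) = -14 + Z² + 15*Z
j(-20) - V(L(-5)) = -20 - (-14 + ((-5)²)² + 15*(-5)²) = -20 - (-14 + 25² + 15*25) = -20 - (-14 + 625 + 375) = -20 - 1*986 = -20 - 986 = -1006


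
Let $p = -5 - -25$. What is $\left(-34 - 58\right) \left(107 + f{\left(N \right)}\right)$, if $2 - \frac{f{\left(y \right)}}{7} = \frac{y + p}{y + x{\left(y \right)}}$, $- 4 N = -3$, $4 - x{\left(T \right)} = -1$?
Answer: $-8808$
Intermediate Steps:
$x{\left(T \right)} = 5$ ($x{\left(T \right)} = 4 - -1 = 4 + 1 = 5$)
$p = 20$ ($p = -5 + 25 = 20$)
$N = \frac{3}{4}$ ($N = \left(- \frac{1}{4}\right) \left(-3\right) = \frac{3}{4} \approx 0.75$)
$f{\left(y \right)} = 14 - \frac{7 \left(20 + y\right)}{5 + y}$ ($f{\left(y \right)} = 14 - 7 \frac{y + 20}{y + 5} = 14 - 7 \frac{20 + y}{5 + y} = 14 - \frac{7 \left(20 + y\right)}{5 + y}$)
$\left(-34 - 58\right) \left(107 + f{\left(N \right)}\right) = \left(-34 - 58\right) \left(107 + \frac{7 \left(-10 + \frac{3}{4}\right)}{5 + \frac{3}{4}}\right) = - 92 \left(107 + 7 \frac{1}{\frac{23}{4}} \left(- \frac{37}{4}\right)\right) = - 92 \left(107 + 7 \cdot \frac{4}{23} \left(- \frac{37}{4}\right)\right) = - 92 \left(107 - \frac{259}{23}\right) = \left(-92\right) \frac{2202}{23} = -8808$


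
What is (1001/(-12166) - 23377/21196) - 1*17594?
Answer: -29462856053/1674484 ≈ -17595.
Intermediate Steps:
(1001/(-12166) - 23377/21196) - 1*17594 = (1001*(-1/12166) - 23377*1/21196) - 17594 = (-13/158 - 23377/21196) - 17594 = -1984557/1674484 - 17594 = -29462856053/1674484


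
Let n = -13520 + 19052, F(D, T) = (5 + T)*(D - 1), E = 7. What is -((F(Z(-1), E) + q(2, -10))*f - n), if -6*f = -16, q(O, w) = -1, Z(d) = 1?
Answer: 16604/3 ≈ 5534.7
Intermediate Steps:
F(D, T) = (-1 + D)*(5 + T) (F(D, T) = (5 + T)*(-1 + D) = (-1 + D)*(5 + T))
f = 8/3 (f = -⅙*(-16) = 8/3 ≈ 2.6667)
n = 5532
-((F(Z(-1), E) + q(2, -10))*f - n) = -(((-5 - 1*7 + 5*1 + 1*7) - 1)*(8/3) - 1*5532) = -(((-5 - 7 + 5 + 7) - 1)*(8/3) - 5532) = -((0 - 1)*(8/3) - 5532) = -(-1*8/3 - 5532) = -(-8/3 - 5532) = -1*(-16604/3) = 16604/3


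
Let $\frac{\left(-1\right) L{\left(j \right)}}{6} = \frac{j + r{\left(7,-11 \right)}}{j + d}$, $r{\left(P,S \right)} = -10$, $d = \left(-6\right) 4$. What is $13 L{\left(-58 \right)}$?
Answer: $- \frac{2652}{41} \approx -64.683$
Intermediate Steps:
$d = -24$
$L{\left(j \right)} = - \frac{6 \left(-10 + j\right)}{-24 + j}$ ($L{\left(j \right)} = - 6 \frac{j - 10}{j - 24} = - 6 \frac{-10 + j}{-24 + j} = - \frac{6 \left(-10 + j\right)}{-24 + j}$)
$13 L{\left(-58 \right)} = 13 \frac{6 \left(10 - -58\right)}{-24 - 58} = 13 \frac{6 \left(10 + 58\right)}{-82} = 13 \cdot 6 \left(- \frac{1}{82}\right) 68 = 13 \left(- \frac{204}{41}\right) = - \frac{2652}{41}$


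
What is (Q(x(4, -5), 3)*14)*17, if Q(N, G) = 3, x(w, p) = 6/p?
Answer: 714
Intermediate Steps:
(Q(x(4, -5), 3)*14)*17 = (3*14)*17 = 42*17 = 714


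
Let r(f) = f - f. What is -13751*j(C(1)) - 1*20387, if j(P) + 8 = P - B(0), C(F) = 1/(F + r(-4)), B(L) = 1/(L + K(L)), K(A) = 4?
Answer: 317231/4 ≈ 79308.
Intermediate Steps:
r(f) = 0
B(L) = 1/(4 + L) (B(L) = 1/(L + 4) = 1/(4 + L))
C(F) = 1/F (C(F) = 1/(F + 0) = 1/F)
j(P) = -33/4 + P (j(P) = -8 + (P - 1/(4 + 0)) = -8 + (P - 1/4) = -8 + (P - 1*¼) = -8 + (P - ¼) = -8 + (-¼ + P) = -33/4 + P)
-13751*j(C(1)) - 1*20387 = -13751*(-33/4 + 1/1) - 1*20387 = -13751*(-33/4 + 1) - 20387 = -13751*(-29/4) - 20387 = 398779/4 - 20387 = 317231/4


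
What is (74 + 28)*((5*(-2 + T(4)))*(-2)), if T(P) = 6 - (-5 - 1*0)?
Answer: -9180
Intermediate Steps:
T(P) = 11 (T(P) = 6 - (-5 + 0) = 6 - 1*(-5) = 6 + 5 = 11)
(74 + 28)*((5*(-2 + T(4)))*(-2)) = (74 + 28)*((5*(-2 + 11))*(-2)) = 102*((5*9)*(-2)) = 102*(45*(-2)) = 102*(-90) = -9180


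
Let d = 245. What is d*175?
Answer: 42875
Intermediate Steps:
d*175 = 245*175 = 42875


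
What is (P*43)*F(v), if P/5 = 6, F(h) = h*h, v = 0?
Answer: 0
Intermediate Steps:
F(h) = h²
P = 30 (P = 5*6 = 30)
(P*43)*F(v) = (30*43)*0² = 1290*0 = 0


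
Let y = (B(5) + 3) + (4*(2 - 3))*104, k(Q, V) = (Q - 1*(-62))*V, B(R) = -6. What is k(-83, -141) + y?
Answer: 2542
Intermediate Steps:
k(Q, V) = V*(62 + Q) (k(Q, V) = (Q + 62)*V = (62 + Q)*V = V*(62 + Q))
y = -419 (y = (-6 + 3) + (4*(2 - 3))*104 = -3 + (4*(-1))*104 = -3 - 4*104 = -3 - 416 = -419)
k(-83, -141) + y = -141*(62 - 83) - 419 = -141*(-21) - 419 = 2961 - 419 = 2542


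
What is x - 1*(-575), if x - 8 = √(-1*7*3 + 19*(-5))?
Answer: 583 + 2*I*√29 ≈ 583.0 + 10.77*I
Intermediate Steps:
x = 8 + 2*I*√29 (x = 8 + √(-1*7*3 + 19*(-5)) = 8 + √(-7*3 - 95) = 8 + √(-21 - 95) = 8 + √(-116) = 8 + 2*I*√29 ≈ 8.0 + 10.77*I)
x - 1*(-575) = (8 + 2*I*√29) - 1*(-575) = (8 + 2*I*√29) + 575 = 583 + 2*I*√29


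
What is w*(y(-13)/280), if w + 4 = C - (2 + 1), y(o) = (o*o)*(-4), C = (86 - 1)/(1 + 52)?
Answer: 24167/1855 ≈ 13.028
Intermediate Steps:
C = 85/53 ≈ 1.6038
y(o) = -4*o² (y(o) = o²*(-4) = -4*o²)
w = -286/53 (w = -4 + (85/53 - (2 + 1)) = -4 + (85/53 - 3) = -4 - 74/53 = -286/53 ≈ -5.3962)
w*(y(-13)/280) = -286*(-4*(-13)²)/(53*280) = -286*(-4*169)/(53*280) = -(-193336)/(53*280) = -286/53*(-169/70) = 24167/1855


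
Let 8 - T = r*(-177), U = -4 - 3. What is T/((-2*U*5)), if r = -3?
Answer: -523/70 ≈ -7.4714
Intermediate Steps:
U = -7
T = -523 (T = 8 - (-3)*(-177) = 8 - 1*531 = 8 - 531 = -523)
T/((-2*U*5)) = -523/(-2*(-7)*5) = -523/(14*5) = -523/70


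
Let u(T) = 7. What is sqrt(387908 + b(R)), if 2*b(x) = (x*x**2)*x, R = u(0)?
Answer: sqrt(1556434)/2 ≈ 623.79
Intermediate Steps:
R = 7
b(x) = x**4/2 (b(x) = ((x*x**2)*x)/2 = (x**3*x)/2 = x**4/2)
sqrt(387908 + b(R)) = sqrt(387908 + (1/2)*7**4) = sqrt(387908 + (1/2)*2401) = sqrt(387908 + 2401/2) = sqrt(778217/2) = sqrt(1556434)/2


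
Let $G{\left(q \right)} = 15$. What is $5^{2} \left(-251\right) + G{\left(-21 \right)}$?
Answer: $-6260$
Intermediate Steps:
$5^{2} \left(-251\right) + G{\left(-21 \right)} = 5^{2} \left(-251\right) + 15 = 25 \left(-251\right) + 15 = -6275 + 15 = -6260$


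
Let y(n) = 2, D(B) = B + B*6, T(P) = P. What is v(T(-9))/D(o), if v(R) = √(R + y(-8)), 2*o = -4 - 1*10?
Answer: -I*√7/49 ≈ -0.053995*I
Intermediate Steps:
o = -7 (o = (-4 - 1*10)/2 = (-4 - 10)/2 = (½)*(-14) = -7)
D(B) = 7*B (D(B) = B + 6*B = 7*B)
v(R) = √(2 + R) (v(R) = √(R + 2) = √(2 + R))
v(T(-9))/D(o) = √(2 - 9)/((7*(-7))) = √(-7)/(-49) = (I*√7)*(-1/49) = -I*√7/49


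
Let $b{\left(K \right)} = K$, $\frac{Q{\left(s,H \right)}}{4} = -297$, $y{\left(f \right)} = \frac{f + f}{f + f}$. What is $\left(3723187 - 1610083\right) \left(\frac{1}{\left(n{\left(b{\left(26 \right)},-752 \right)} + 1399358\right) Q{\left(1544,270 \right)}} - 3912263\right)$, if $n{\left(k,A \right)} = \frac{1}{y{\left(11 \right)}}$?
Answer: $- \frac{1145284160444208392524}{138536541} \approx -8.267 \cdot 10^{12}$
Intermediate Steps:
$y{\left(f \right)} = 1$ ($y{\left(f \right)} = \frac{2 f}{2 f} = 2 f \frac{1}{2 f} = 1$)
$Q{\left(s,H \right)} = -1188$ ($Q{\left(s,H \right)} = 4 \left(-297\right) = -1188$)
$n{\left(k,A \right)} = 1$ ($n{\left(k,A \right)} = 1^{-1} = 1$)
$\left(3723187 - 1610083\right) \left(\frac{1}{\left(n{\left(b{\left(26 \right)},-752 \right)} + 1399358\right) Q{\left(1544,270 \right)}} - 3912263\right) = \left(3723187 - 1610083\right) \left(\frac{1}{\left(1 + 1399358\right) \left(-1188\right)} - 3912263\right) = 2113104 \left(\frac{1}{1399359} \left(- \frac{1}{1188}\right) - 3912263\right) = 2113104 \left(- \frac{1}{1662438492} - 3912263\right) = 2113104 \left(- \frac{6503896602027397}{1662438492}\right) = - \frac{1145284160444208392524}{138536541}$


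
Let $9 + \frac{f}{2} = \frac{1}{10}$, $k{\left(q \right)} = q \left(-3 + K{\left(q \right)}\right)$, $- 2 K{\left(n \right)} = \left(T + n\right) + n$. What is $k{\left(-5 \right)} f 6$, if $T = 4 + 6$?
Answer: $-1602$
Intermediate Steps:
$T = 10$
$K{\left(n \right)} = -5 - n$ ($K{\left(n \right)} = - \frac{\left(10 + n\right) + n}{2} = - \frac{10 + 2 n}{2} = -5 - n$)
$k{\left(q \right)} = q \left(-8 - q\right)$ ($k{\left(q \right)} = q \left(-3 - \left(5 + q\right)\right) = q \left(-8 - q\right)$)
$f = - \frac{89}{5}$ ($f = -18 + \frac{2}{10} = -18 + 2 \cdot \frac{1}{10} = -18 + \frac{1}{5} = - \frac{89}{5} \approx -17.8$)
$k{\left(-5 \right)} f 6 = \left(-1\right) \left(-5\right) \left(8 - 5\right) \left(- \frac{89}{5}\right) 6 = \left(-1\right) \left(-5\right) 3 \left(- \frac{89}{5}\right) 6 = 15 \left(- \frac{89}{5}\right) 6 = \left(-267\right) 6 = -1602$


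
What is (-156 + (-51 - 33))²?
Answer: 57600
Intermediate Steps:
(-156 + (-51 - 33))² = (-156 - 84)² = (-240)² = 57600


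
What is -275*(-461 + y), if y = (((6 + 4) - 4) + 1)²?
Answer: 113300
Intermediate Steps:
y = 49 (y = ((10 - 4) + 1)² = (6 + 1)² = 7² = 49)
-275*(-461 + y) = -275*(-461 + 49) = -275*(-412) = 113300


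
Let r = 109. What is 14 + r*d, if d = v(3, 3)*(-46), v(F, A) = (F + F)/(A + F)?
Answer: -5000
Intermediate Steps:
v(F, A) = 2*F/(A + F) (v(F, A) = (2*F)/(A + F) = 2*F/(A + F))
d = -46 (d = (2*3/(3 + 3))*(-46) = (2*3/6)*(-46) = (2*3*(1/6))*(-46) = 1*(-46) = -46)
14 + r*d = 14 + 109*(-46) = 14 - 5014 = -5000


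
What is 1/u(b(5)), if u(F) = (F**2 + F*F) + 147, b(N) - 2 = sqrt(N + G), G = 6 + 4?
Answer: 37/6653 - 8*sqrt(15)/33265 ≈ 0.0046300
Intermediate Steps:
G = 10
b(N) = 2 + sqrt(10 + N) (b(N) = 2 + sqrt(N + 10) = 2 + sqrt(10 + N))
u(F) = 147 + 2*F**2 (u(F) = (F**2 + F**2) + 147 = 2*F**2 + 147 = 147 + 2*F**2)
1/u(b(5)) = 1/(147 + 2*(2 + sqrt(10 + 5))**2) = 1/(147 + 2*(2 + sqrt(15))**2)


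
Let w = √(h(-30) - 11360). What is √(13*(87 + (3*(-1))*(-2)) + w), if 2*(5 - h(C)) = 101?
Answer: √(4836 + 2*I*√45622)/2 ≈ 34.805 + 1.5342*I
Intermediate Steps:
h(C) = -91/2 (h(C) = 5 - ½*101 = 5 - 101/2 = -91/2)
w = I*√45622/2 (w = √(-91/2 - 11360) = √(-22811/2) = I*√45622/2 ≈ 106.8*I)
√(13*(87 + (3*(-1))*(-2)) + w) = √(13*(87 + (3*(-1))*(-2)) + I*√45622/2) = √(13*(87 - 3*(-2)) + I*√45622/2) = √(13*(87 + 6) + I*√45622/2) = √(13*93 + I*√45622/2) = √(1209 + I*√45622/2)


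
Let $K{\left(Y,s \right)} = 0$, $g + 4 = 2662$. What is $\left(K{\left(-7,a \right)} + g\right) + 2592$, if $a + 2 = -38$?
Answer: $5250$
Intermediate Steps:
$g = 2658$ ($g = -4 + 2662 = 2658$)
$a = -40$ ($a = -2 - 38 = -40$)
$\left(K{\left(-7,a \right)} + g\right) + 2592 = \left(0 + 2658\right) + 2592 = 2658 + 2592 = 5250$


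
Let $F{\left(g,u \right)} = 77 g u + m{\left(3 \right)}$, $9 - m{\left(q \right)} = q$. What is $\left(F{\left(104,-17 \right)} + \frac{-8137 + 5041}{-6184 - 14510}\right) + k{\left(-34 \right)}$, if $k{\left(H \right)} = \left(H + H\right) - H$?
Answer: $- \frac{469629120}{3449} \approx -1.3616 \cdot 10^{5}$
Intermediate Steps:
$m{\left(q \right)} = 9 - q$
$k{\left(H \right)} = H$ ($k{\left(H \right)} = 2 H - H = H$)
$F{\left(g,u \right)} = 6 + 77 g u$ ($F{\left(g,u \right)} = 77 g u + \left(9 - 3\right) = 77 g u + 6 = 6 + 77 g u$)
$\left(F{\left(104,-17 \right)} + \frac{-8137 + 5041}{-6184 - 14510}\right) + k{\left(-34 \right)} = \left(\left(6 + 77 \cdot 104 \left(-17\right)\right) + \frac{-8137 + 5041}{-6184 - 14510}\right) - 34 = \left(\left(6 - 136136\right) - \frac{3096}{-20694}\right) - 34 = \left(-136130 - - \frac{516}{3449}\right) - 34 = \left(-136130 + \frac{516}{3449}\right) - 34 = - \frac{469511854}{3449} - 34 = - \frac{469629120}{3449}$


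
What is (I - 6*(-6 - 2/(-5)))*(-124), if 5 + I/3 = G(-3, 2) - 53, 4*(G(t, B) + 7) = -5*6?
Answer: 114018/5 ≈ 22804.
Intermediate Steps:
G(t, B) = -29/2 (G(t, B) = -7 + (-5*6)/4 = -7 + (¼)*(-30) = -7 - 15/2 = -29/2)
I = -435/2 (I = -15 + 3*(-29/2 - 53) = -15 + 3*(-135/2) = -15 - 405/2 = -435/2 ≈ -217.50)
(I - 6*(-6 - 2/(-5)))*(-124) = (-435/2 - 6*(-6 - 2/(-5)))*(-124) = (-435/2 - 6*(-6 - 2*(-⅕)))*(-124) = (-435/2 - 6*(-6 + ⅖))*(-124) = (-435/2 - 6*(-28/5))*(-124) = (-435/2 + 168/5)*(-124) = -1839/10*(-124) = 114018/5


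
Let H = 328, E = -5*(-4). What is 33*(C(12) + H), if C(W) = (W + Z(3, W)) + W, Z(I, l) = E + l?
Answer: 12672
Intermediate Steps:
E = 20
Z(I, l) = 20 + l
C(W) = 20 + 3*W (C(W) = (W + (20 + W)) + W = (20 + 2*W) + W = 20 + 3*W)
33*(C(12) + H) = 33*((20 + 3*12) + 328) = 33*((20 + 36) + 328) = 33*(56 + 328) = 33*384 = 12672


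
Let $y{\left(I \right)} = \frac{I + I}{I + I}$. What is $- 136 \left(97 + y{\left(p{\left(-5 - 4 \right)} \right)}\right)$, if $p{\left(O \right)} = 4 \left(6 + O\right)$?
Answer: $-13328$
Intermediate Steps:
$p{\left(O \right)} = 24 + 4 O$
$y{\left(I \right)} = 1$ ($y{\left(I \right)} = \frac{2 I}{2 I} = 2 I \frac{1}{2 I} = 1$)
$- 136 \left(97 + y{\left(p{\left(-5 - 4 \right)} \right)}\right) = - 136 \left(97 + 1\right) = \left(-136\right) 98 = -13328$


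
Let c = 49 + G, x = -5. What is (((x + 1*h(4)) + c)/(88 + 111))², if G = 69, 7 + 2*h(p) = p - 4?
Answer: 47961/158404 ≈ 0.30278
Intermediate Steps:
h(p) = -11/2 + p/2 (h(p) = -7/2 + (p - 4)/2 = -7/2 + (-4 + p)/2 = -7/2 + (-2 + p/2) = -11/2 + p/2)
c = 118 (c = 49 + 69 = 118)
(((x + 1*h(4)) + c)/(88 + 111))² = (((-5 + 1*(-11/2 + (½)*4)) + 118)/(88 + 111))² = (((-5 + 1*(-11/2 + 2)) + 118)/199)² = (((-5 + 1*(-7/2)) + 118)*(1/199))² = (((-5 - 7/2) + 118)*(1/199))² = ((-17/2 + 118)*(1/199))² = ((219/2)*(1/199))² = (219/398)² = 47961/158404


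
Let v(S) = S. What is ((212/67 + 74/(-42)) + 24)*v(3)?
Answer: 35741/469 ≈ 76.207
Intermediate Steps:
((212/67 + 74/(-42)) + 24)*v(3) = ((212/67 + 74/(-42)) + 24)*3 = ((212*(1/67) + 74*(-1/42)) + 24)*3 = ((212/67 - 37/21) + 24)*3 = (1973/1407 + 24)*3 = (35741/1407)*3 = 35741/469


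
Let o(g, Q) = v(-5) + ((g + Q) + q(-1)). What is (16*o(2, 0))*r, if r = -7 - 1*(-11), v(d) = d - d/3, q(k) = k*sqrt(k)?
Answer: -256/3 - 64*I ≈ -85.333 - 64.0*I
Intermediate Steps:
q(k) = k**(3/2)
v(d) = 2*d/3 (v(d) = d - d/3 = 2*d/3)
o(g, Q) = -10/3 + Q + g - I (o(g, Q) = (2/3)*(-5) + ((g + Q) + (-1)**(3/2)) = -10/3 + ((Q + g) - I) = -10/3 + (Q + g - I) = -10/3 + Q + g - I)
r = 4 (r = -7 + 11 = 4)
(16*o(2, 0))*r = (16*(-10/3 + 0 + 2 - I))*4 = (16*(-4/3 - I))*4 = (-64/3 - 16*I)*4 = -256/3 - 64*I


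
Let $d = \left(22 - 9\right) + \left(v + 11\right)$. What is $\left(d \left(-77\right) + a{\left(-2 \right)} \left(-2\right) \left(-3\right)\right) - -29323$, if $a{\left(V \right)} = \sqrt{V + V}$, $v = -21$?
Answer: $29092 + 12 i \approx 29092.0 + 12.0 i$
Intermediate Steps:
$a{\left(V \right)} = \sqrt{2} \sqrt{V}$ ($a{\left(V \right)} = \sqrt{2 V} = \sqrt{2} \sqrt{V}$)
$d = 3$ ($d = \left(22 - 9\right) + \left(-21 + 11\right) = \left(22 - 9\right) - 10 = 13 - 10 = 3$)
$\left(d \left(-77\right) + a{\left(-2 \right)} \left(-2\right) \left(-3\right)\right) - -29323 = \left(3 \left(-77\right) + \sqrt{2} \sqrt{-2} \left(-2\right) \left(-3\right)\right) - -29323 = \left(-231 + \sqrt{2} i \sqrt{2} \left(-2\right) \left(-3\right)\right) + 29323 = \left(-231 + 2 i \left(-2\right) \left(-3\right)\right) + 29323 = \left(-231 + - 4 i \left(-3\right)\right) + 29323 = \left(-231 + 12 i\right) + 29323 = 29092 + 12 i$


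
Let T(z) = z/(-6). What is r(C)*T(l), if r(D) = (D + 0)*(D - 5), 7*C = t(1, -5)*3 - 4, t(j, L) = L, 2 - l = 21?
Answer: 3249/49 ≈ 66.306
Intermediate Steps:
l = -19 (l = 2 - 1*21 = 2 - 21 = -19)
C = -19/7 (C = (-5*3 - 4)/7 = (-15 - 4)/7 = (⅐)*(-19) = -19/7 ≈ -2.7143)
r(D) = D*(-5 + D)
T(z) = -z/6 (T(z) = z*(-⅙) = -z/6)
r(C)*T(l) = (-19*(-5 - 19/7)/7)*(-⅙*(-19)) = -19/7*(-54/7)*(19/6) = (1026/49)*(19/6) = 3249/49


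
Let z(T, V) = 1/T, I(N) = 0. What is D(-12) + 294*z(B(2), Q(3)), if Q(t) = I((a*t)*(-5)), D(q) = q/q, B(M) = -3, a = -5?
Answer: -97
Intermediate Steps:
D(q) = 1
Q(t) = 0
D(-12) + 294*z(B(2), Q(3)) = 1 + 294/(-3) = 1 + 294*(-1/3) = 1 - 98 = -97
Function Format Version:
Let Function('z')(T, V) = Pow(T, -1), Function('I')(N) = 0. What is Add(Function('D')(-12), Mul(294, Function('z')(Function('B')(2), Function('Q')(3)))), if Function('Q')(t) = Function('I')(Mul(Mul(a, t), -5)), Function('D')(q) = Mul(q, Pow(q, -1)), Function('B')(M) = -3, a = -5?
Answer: -97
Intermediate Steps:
Function('D')(q) = 1
Function('Q')(t) = 0
Add(Function('D')(-12), Mul(294, Function('z')(Function('B')(2), Function('Q')(3)))) = Add(1, Mul(294, Pow(-3, -1))) = Add(1, Mul(294, Rational(-1, 3))) = Add(1, -98) = -97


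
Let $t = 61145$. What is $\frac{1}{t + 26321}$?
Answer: $\frac{1}{87466} \approx 1.1433 \cdot 10^{-5}$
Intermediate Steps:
$\frac{1}{t + 26321} = \frac{1}{61145 + 26321} = \frac{1}{87466}$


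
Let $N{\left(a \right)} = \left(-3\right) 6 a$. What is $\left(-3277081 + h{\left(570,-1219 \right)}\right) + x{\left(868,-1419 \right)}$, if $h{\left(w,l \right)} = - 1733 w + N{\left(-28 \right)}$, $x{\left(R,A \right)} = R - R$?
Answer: $-4264387$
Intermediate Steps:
$N{\left(a \right)} = - 18 a$
$x{\left(R,A \right)} = 0$
$h{\left(w,l \right)} = 504 - 1733 w$ ($h{\left(w,l \right)} = - 1733 w - -504 = - 1733 w + 504 = 504 - 1733 w$)
$\left(-3277081 + h{\left(570,-1219 \right)}\right) + x{\left(868,-1419 \right)} = \left(-3277081 + \left(504 - 987810\right)\right) + 0 = \left(-3277081 - 987306\right) + 0 = -4264387 + 0 = -4264387$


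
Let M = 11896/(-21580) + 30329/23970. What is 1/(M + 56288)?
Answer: 5172726/291166094615 ≈ 1.7766e-5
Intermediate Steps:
M = 3693527/5172726 (M = 11896*(-1/21580) + 30329*(1/23970) = -2974/5395 + 30329/23970 = 3693527/5172726 ≈ 0.71404)
1/(M + 56288) = 1/(3693527/5172726 + 56288) = 1/(291166094615/5172726) = 5172726/291166094615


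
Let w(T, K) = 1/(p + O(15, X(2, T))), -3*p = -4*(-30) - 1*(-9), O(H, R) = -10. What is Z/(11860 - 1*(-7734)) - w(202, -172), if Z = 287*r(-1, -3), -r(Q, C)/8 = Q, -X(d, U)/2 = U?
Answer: 70641/519241 ≈ 0.13605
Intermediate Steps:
X(d, U) = -2*U
r(Q, C) = -8*Q
p = -43 (p = -(-4*(-30) - 1*(-9))/3 = -(120 + 9)/3 = -⅓*129 = -43)
w(T, K) = -1/53 (w(T, K) = 1/(-43 - 10) = 1/(-53) = -1/53)
Z = 2296 (Z = 287*(-8*(-1)) = 287*8 = 2296)
Z/(11860 - 1*(-7734)) - w(202, -172) = 2296/(11860 - 1*(-7734)) - 1*(-1/53) = 2296/(11860 + 7734) + 1/53 = 2296/19594 + 1/53 = 2296*(1/19594) + 1/53 = 1148/9797 + 1/53 = 70641/519241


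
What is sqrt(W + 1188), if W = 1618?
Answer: sqrt(2806) ≈ 52.972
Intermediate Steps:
sqrt(W + 1188) = sqrt(1618 + 1188) = sqrt(2806)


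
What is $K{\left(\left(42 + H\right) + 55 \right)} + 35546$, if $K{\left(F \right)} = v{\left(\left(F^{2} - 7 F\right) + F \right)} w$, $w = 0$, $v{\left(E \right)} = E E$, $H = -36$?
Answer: $35546$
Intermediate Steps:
$v{\left(E \right)} = E^{2}$
$K{\left(F \right)} = 0$ ($K{\left(F \right)} = \left(\left(F^{2} - 7 F\right) + F\right)^{2} \cdot 0 = \left(F^{2} - 6 F\right)^{2} \cdot 0 = 0$)
$K{\left(\left(42 + H\right) + 55 \right)} + 35546 = 0 + 35546 = 35546$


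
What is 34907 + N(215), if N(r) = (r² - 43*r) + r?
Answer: 72102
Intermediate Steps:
N(r) = r² - 42*r
34907 + N(215) = 34907 + 215*(-42 + 215) = 34907 + 215*173 = 34907 + 37195 = 72102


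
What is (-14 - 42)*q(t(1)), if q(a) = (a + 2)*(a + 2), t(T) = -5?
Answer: -504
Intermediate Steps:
q(a) = (2 + a)² (q(a) = (2 + a)*(2 + a) = (2 + a)²)
(-14 - 42)*q(t(1)) = (-14 - 42)*(2 - 5)² = -56*(-3)² = -56*9 = -504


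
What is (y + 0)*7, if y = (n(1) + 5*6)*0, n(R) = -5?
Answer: 0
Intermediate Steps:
y = 0 (y = (-5 + 5*6)*0 = (-5 + 30)*0 = 25*0 = 0)
(y + 0)*7 = (0 + 0)*7 = 0*7 = 0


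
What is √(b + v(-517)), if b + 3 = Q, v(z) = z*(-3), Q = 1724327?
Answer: 5*√69035 ≈ 1313.7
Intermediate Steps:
v(z) = -3*z
b = 1724324 (b = -3 + 1724327 = 1724324)
√(b + v(-517)) = √(1724324 - 3*(-517)) = √(1724324 + 1551) = √1725875 = 5*√69035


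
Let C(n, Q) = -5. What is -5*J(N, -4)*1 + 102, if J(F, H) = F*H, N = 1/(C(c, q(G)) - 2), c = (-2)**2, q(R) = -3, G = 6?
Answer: 694/7 ≈ 99.143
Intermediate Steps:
c = 4
N = -1/7 (N = 1/(-5 - 2) = 1/(-7) = -1/7 ≈ -0.14286)
-5*J(N, -4)*1 + 102 = -(-5)*(-4)/7*1 + 102 = -5*4/7*1 + 102 = -20/7*1 + 102 = -20/7 + 102 = 694/7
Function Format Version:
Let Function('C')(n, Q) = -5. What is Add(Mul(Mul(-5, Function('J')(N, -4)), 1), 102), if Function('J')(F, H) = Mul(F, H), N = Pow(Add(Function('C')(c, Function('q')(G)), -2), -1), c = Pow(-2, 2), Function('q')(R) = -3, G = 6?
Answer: Rational(694, 7) ≈ 99.143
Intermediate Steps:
c = 4
N = Rational(-1, 7) (N = Pow(Add(-5, -2), -1) = Pow(-7, -1) = Rational(-1, 7) ≈ -0.14286)
Add(Mul(Mul(-5, Function('J')(N, -4)), 1), 102) = Add(Mul(Mul(-5, Mul(Rational(-1, 7), -4)), 1), 102) = Add(Mul(Mul(-5, Rational(4, 7)), 1), 102) = Add(Mul(Rational(-20, 7), 1), 102) = Add(Rational(-20, 7), 102) = Rational(694, 7)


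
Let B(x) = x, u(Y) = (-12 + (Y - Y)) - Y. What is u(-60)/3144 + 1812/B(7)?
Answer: 237386/917 ≈ 258.87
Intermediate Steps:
u(Y) = -12 - Y (u(Y) = (-12 + 0) - Y = -12 - Y)
u(-60)/3144 + 1812/B(7) = (-12 - 1*(-60))/3144 + 1812/7 = (-12 + 60)*(1/3144) + 1812*(⅐) = 48*(1/3144) + 1812/7 = 2/131 + 1812/7 = 237386/917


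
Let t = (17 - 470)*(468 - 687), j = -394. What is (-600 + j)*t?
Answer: -98611758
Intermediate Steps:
t = 99207 (t = -453*(-219) = 99207)
(-600 + j)*t = (-600 - 394)*99207 = -994*99207 = -98611758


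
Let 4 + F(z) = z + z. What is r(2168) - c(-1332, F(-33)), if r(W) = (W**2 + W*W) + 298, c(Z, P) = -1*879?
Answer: 9401625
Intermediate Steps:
F(z) = -4 + 2*z (F(z) = -4 + (z + z) = -4 + 2*z)
c(Z, P) = -879
r(W) = 298 + 2*W**2 (r(W) = (W**2 + W**2) + 298 = 2*W**2 + 298 = 298 + 2*W**2)
r(2168) - c(-1332, F(-33)) = (298 + 2*2168**2) - 1*(-879) = (298 + 2*4700224) + 879 = (298 + 9400448) + 879 = 9400746 + 879 = 9401625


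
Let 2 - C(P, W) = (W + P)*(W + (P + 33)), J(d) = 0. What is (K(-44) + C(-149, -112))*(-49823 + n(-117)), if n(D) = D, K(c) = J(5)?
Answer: 2971729640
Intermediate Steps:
K(c) = 0
C(P, W) = 2 - (P + W)*(33 + P + W) (C(P, W) = 2 - (W + P)*(W + (P + 33)) = 2 - (P + W)*(W + (33 + P)) = 2 - (P + W)*(33 + P + W))
(K(-44) + C(-149, -112))*(-49823 + n(-117)) = (0 + (2 - 1*(-149)² - 1*(-112)² - 33*(-149) - 33*(-112) - 2*(-149)*(-112)))*(-49823 - 117) = (0 + (2 - 1*22201 - 1*12544 + 4917 + 3696 - 33376))*(-49940) = (0 + (2 - 22201 - 12544 + 4917 + 3696 - 33376))*(-49940) = (0 - 59506)*(-49940) = -59506*(-49940) = 2971729640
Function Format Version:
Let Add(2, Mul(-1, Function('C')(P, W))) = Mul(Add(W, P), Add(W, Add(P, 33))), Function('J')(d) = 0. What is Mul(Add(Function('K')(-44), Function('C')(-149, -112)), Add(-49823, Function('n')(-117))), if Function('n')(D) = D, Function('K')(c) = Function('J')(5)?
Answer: 2971729640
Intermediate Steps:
Function('K')(c) = 0
Function('C')(P, W) = Add(2, Mul(-1, Add(P, W), Add(33, P, W))) (Function('C')(P, W) = Add(2, Mul(-1, Mul(Add(W, P), Add(W, Add(P, 33))))) = Add(2, Mul(-1, Mul(Add(P, W), Add(W, Add(33, P))))) = Add(2, Mul(-1, Mul(Add(P, W), Add(33, P, W)))) = Add(2, Mul(-1, Add(P, W), Add(33, P, W))))
Mul(Add(Function('K')(-44), Function('C')(-149, -112)), Add(-49823, Function('n')(-117))) = Mul(Add(0, Add(2, Mul(-1, Pow(-149, 2)), Mul(-1, Pow(-112, 2)), Mul(-33, -149), Mul(-33, -112), Mul(-2, -149, -112))), Add(-49823, -117)) = Mul(Add(0, Add(2, Mul(-1, 22201), Mul(-1, 12544), 4917, 3696, -33376)), -49940) = Mul(Add(0, Add(2, -22201, -12544, 4917, 3696, -33376)), -49940) = Mul(Add(0, -59506), -49940) = Mul(-59506, -49940) = 2971729640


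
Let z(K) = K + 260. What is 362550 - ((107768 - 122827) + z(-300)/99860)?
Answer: 1885401739/4993 ≈ 3.7761e+5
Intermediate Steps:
z(K) = 260 + K
362550 - ((107768 - 122827) + z(-300)/99860) = 362550 - ((107768 - 122827) + (260 - 300)/99860) = 362550 - (-15059 - 40*1/99860) = 362550 - (-15059 - 2/4993) = 362550 - 1*(-75189589/4993) = 362550 + 75189589/4993 = 1885401739/4993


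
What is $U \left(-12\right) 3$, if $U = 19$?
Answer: $-684$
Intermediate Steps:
$U \left(-12\right) 3 = 19 \left(-12\right) 3 = \left(-228\right) 3 = -684$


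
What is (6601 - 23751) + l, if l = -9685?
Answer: -26835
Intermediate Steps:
(6601 - 23751) + l = (6601 - 23751) - 9685 = -17150 - 9685 = -26835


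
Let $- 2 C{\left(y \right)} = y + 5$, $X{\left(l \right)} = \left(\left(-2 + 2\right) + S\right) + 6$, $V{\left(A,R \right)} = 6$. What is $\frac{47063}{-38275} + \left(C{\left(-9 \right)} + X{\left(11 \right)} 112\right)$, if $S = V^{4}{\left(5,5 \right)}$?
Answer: $\frac{5581443087}{38275} \approx 1.4582 \cdot 10^{5}$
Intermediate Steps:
$S = 1296$ ($S = 6^{4} = 1296$)
$X{\left(l \right)} = 1302$ ($X{\left(l \right)} = \left(\left(-2 + 2\right) + 1296\right) + 6 = \left(0 + 1296\right) + 6 = 1296 + 6 = 1302$)
$C{\left(y \right)} = - \frac{5}{2} - \frac{y}{2}$ ($C{\left(y \right)} = - \frac{y + 5}{2} = - \frac{5 + y}{2} = - \frac{5}{2} - \frac{y}{2}$)
$\frac{47063}{-38275} + \left(C{\left(-9 \right)} + X{\left(11 \right)} 112\right) = \frac{47063}{-38275} + \left(\left(- \frac{5}{2} - - \frac{9}{2}\right) + 1302 \cdot 112\right) = 47063 \left(- \frac{1}{38275}\right) + \left(\left(- \frac{5}{2} + \frac{9}{2}\right) + 145824\right) = - \frac{47063}{38275} + \left(2 + 145824\right) = - \frac{47063}{38275} + 145826 = \frac{5581443087}{38275}$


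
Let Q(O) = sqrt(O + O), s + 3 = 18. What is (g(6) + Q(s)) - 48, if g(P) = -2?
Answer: -50 + sqrt(30) ≈ -44.523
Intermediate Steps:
s = 15 (s = -3 + 18 = 15)
Q(O) = sqrt(2)*sqrt(O) (Q(O) = sqrt(2*O) = sqrt(2)*sqrt(O))
(g(6) + Q(s)) - 48 = (-2 + sqrt(2)*sqrt(15)) - 48 = (-2 + sqrt(30)) - 48 = -50 + sqrt(30)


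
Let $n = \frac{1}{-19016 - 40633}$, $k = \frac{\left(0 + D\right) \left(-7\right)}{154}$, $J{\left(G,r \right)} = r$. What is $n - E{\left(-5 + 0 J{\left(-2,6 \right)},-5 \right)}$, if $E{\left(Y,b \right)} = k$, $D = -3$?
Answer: $- \frac{178969}{1312278} \approx -0.13638$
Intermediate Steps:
$k = \frac{3}{22}$ ($k = \frac{\left(0 - 3\right) \left(-7\right)}{154} = \left(-3\right) \left(-7\right) \frac{1}{154} = 21 \cdot \frac{1}{154} = \frac{3}{22} \approx 0.13636$)
$E{\left(Y,b \right)} = \frac{3}{22}$
$n = - \frac{1}{59649}$ ($n = \frac{1}{-59649} = - \frac{1}{59649} \approx -1.6765 \cdot 10^{-5}$)
$n - E{\left(-5 + 0 J{\left(-2,6 \right)},-5 \right)} = - \frac{1}{59649} - \frac{3}{22} = - \frac{178969}{1312278}$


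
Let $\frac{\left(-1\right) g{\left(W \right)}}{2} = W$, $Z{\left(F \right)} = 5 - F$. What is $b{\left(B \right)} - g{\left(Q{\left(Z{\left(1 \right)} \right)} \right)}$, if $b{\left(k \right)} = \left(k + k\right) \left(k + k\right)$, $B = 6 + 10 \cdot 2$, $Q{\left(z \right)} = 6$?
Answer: $2716$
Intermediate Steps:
$g{\left(W \right)} = - 2 W$
$B = 26$ ($B = 6 + 20 = 26$)
$b{\left(k \right)} = 4 k^{2}$ ($b{\left(k \right)} = 2 k 2 k = 4 k^{2}$)
$b{\left(B \right)} - g{\left(Q{\left(Z{\left(1 \right)} \right)} \right)} = 4 \cdot 26^{2} - \left(-2\right) 6 = 4 \cdot 676 - -12 = 2704 + 12 = 2716$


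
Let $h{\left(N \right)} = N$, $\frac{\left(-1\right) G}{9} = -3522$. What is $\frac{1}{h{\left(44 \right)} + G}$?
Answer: $\frac{1}{31742} \approx 3.1504 \cdot 10^{-5}$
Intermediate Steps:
$G = 31698$ ($G = \left(-9\right) \left(-3522\right) = 31698$)
$\frac{1}{h{\left(44 \right)} + G} = \frac{1}{44 + 31698} = \frac{1}{31742}$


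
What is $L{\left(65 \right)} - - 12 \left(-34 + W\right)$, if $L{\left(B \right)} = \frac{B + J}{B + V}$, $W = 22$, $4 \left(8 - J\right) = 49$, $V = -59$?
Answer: $- \frac{1071}{8} \approx -133.88$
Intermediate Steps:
$J = - \frac{17}{4}$ ($J = 8 - \frac{49}{4} = - \frac{17}{4} \approx -4.25$)
$L{\left(B \right)} = \frac{- \frac{17}{4} + B}{-59 + B}$ ($L{\left(B \right)} = \frac{B - \frac{17}{4}}{B - 59} = \frac{- \frac{17}{4} + B}{-59 + B}$)
$L{\left(65 \right)} - - 12 \left(-34 + W\right) = \frac{- \frac{17}{4} + 65}{-59 + 65} - - 12 \left(-34 + 22\right) = \frac{1}{6} \cdot \frac{243}{4} - \left(-12\right) \left(-12\right) = \frac{1}{6} \cdot \frac{243}{4} - 144 = \frac{81}{8} - 144 = - \frac{1071}{8}$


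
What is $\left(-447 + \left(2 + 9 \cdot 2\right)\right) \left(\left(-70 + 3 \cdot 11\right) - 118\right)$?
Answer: $66185$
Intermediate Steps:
$\left(-447 + \left(2 + 9 \cdot 2\right)\right) \left(\left(-70 + 3 \cdot 11\right) - 118\right) = \left(-447 + \left(2 + 18\right)\right) \left(\left(-70 + 33\right) - 118\right) = \left(-447 + 20\right) \left(-37 - 118\right) = \left(-427\right) \left(-155\right) = 66185$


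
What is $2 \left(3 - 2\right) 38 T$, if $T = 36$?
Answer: $2736$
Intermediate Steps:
$2 \left(3 - 2\right) 38 T = 2 \left(3 - 2\right) 38 \cdot 36 = 2 \cdot 1 \cdot 38 \cdot 36 = 2 \cdot 38 \cdot 36 = 76 \cdot 36 = 2736$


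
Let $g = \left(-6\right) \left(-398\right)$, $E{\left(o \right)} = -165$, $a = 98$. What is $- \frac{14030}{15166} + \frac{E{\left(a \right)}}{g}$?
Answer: $- \frac{6001005}{6036068} \approx -0.99419$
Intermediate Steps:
$g = 2388$
$- \frac{14030}{15166} + \frac{E{\left(a \right)}}{g} = - \frac{14030}{15166} - \frac{165}{2388} = \left(-14030\right) \frac{1}{15166} - \frac{55}{796} = - \frac{7015}{7583} - \frac{55}{796} = - \frac{6001005}{6036068}$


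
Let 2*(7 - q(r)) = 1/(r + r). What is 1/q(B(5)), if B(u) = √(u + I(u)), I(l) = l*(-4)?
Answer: 1680/11761 - 4*I*√15/11761 ≈ 0.14284 - 0.0013172*I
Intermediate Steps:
I(l) = -4*l
B(u) = √3*√(-u) (B(u) = √(u - 4*u) = √(-3*u) = √3*√(-u))
q(r) = 7 - 1/(4*r) (q(r) = 7 - 1/(2*(r + r)) = 7 - 1/(2*r)/2 = 7 - 1/(4*r))
1/q(B(5)) = 1/(7 - (-I*√15/15)/4) = 1/(7 - (-1)*I*√15/60) = 1/(7 + I*√15/60)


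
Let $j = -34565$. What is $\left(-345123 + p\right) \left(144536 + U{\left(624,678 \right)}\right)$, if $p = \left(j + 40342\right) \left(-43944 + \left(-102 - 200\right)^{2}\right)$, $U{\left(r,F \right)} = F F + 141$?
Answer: $164794677786817$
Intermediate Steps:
$U{\left(r,F \right)} = 141 + F^{2}$ ($U{\left(r,F \right)} = F^{2} + 141 = 141 + F^{2}$)
$p = 273021020$ ($p = \left(-34565 + 40342\right) \left(-43944 + \left(-102 - 200\right)^{2}\right) = 5777 \left(-43944 + \left(-302\right)^{2}\right) = 5777 \left(-43944 + 91204\right) = 5777 \cdot 47260 = 273021020$)
$\left(-345123 + p\right) \left(144536 + U{\left(624,678 \right)}\right) = \left(-345123 + 273021020\right) \left(144536 + \left(141 + 678^{2}\right)\right) = 272675897 \left(144536 + \left(141 + 459684\right)\right) = 272675897 \left(144536 + 459825\right) = 272675897 \cdot 604361 = 164794677786817$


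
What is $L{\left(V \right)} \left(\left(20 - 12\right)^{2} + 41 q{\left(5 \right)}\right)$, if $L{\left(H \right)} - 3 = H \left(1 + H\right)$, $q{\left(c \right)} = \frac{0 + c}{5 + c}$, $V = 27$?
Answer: $\frac{128271}{2} \approx 64136.0$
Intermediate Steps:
$q{\left(c \right)} = \frac{c}{5 + c}$
$L{\left(H \right)} = 3 + H \left(1 + H\right)$
$L{\left(V \right)} \left(\left(20 - 12\right)^{2} + 41 q{\left(5 \right)}\right) = \left(3 + 27 + 27^{2}\right) \left(\left(20 - 12\right)^{2} + 41 \frac{5}{5 + 5}\right) = \left(3 + 27 + 729\right) \left(8^{2} + 41 \cdot \frac{5}{10}\right) = 759 \left(64 + 41 \cdot 5 \cdot \frac{1}{10}\right) = 759 \left(64 + 41 \cdot \frac{1}{2}\right) = 759 \left(64 + \frac{41}{2}\right) = 759 \cdot \frac{169}{2} = \frac{128271}{2}$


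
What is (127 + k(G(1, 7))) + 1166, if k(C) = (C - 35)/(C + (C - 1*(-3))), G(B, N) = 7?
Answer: 21953/17 ≈ 1291.4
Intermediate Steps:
k(C) = (-35 + C)/(3 + 2*C) (k(C) = (-35 + C)/(C + (C + 3)) = (-35 + C)/(C + (3 + C)) = (-35 + C)/(3 + 2*C))
(127 + k(G(1, 7))) + 1166 = (127 + (-35 + 7)/(3 + 2*7)) + 1166 = (127 - 28/(3 + 14)) + 1166 = (127 - 28/17) + 1166 = 2131/17 + 1166 = 21953/17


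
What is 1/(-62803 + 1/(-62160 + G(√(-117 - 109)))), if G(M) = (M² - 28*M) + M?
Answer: (-27*√226 + 62386*I)/(-3918027959*I + 1695681*√226) ≈ -1.5923e-5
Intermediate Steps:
G(M) = M² - 27*M
1/(-62803 + 1/(-62160 + G(√(-117 - 109)))) = 1/(-62803 + 1/(-62160 + √(-117 - 109)*(-27 + √(-117 - 109)))) = 1/(-62803 + 1/(-62160 + √(-226)*(-27 + √(-226)))) = 1/(-62803 + 1/(-62160 + (I*√226)*(-27 + I*√226))) = 1/(-62803 + 1/(-62160 + I*√226*(-27 + I*√226)))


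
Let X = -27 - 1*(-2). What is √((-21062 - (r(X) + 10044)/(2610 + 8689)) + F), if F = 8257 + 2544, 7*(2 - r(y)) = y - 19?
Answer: I*√64195330339427/79093 ≈ 101.3*I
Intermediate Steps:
X = -25 (X = -27 + 2 = -25)
r(y) = 33/7 - y/7 (r(y) = 2 - (y - 19)/7 = 2 - (-19 + y)/7 = 2 + (19/7 - y/7) = 33/7 - y/7)
F = 10801
√((-21062 - (r(X) + 10044)/(2610 + 8689)) + F) = √((-21062 - ((33/7 - ⅐*(-25)) + 10044)/(2610 + 8689)) + 10801) = √((-21062 - ((33/7 + 25/7) + 10044)/11299) + 10801) = √((-21062 - (58/7 + 10044)/11299) + 10801) = √((-21062 - 70366/(7*11299)) + 10801) = √((-21062 - 1*70366/79093) + 10801) = √((-21062 - 70366/79093) + 10801) = √(-1665927132/79093 + 10801) = √(-811643639/79093) = I*√64195330339427/79093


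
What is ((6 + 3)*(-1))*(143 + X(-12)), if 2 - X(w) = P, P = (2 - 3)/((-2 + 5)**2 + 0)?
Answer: -1306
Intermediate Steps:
P = -1/9 (P = -1/(3**2 + 0) = -1/(9 + 0) = -1/9 ≈ -0.11111)
X(w) = 19/9 (X(w) = 2 - 1*(-1/9) = 2 + 1/9 = 19/9)
((6 + 3)*(-1))*(143 + X(-12)) = ((6 + 3)*(-1))*(143 + 19/9) = (9*(-1))*(1306/9) = -9*1306/9 = -1306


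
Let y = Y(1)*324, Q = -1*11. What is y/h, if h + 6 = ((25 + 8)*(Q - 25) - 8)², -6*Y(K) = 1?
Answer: -27/715205 ≈ -3.7751e-5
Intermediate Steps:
Y(K) = -⅙ (Y(K) = -⅙*1 = -⅙)
Q = -11
y = -54 (y = -⅙*324 = -54)
h = 1430410 (h = -6 + ((25 + 8)*(-11 - 25) - 8)² = -6 + (33*(-36) - 8)² = -6 + (-1188 - 8)² = -6 + (-1196)² = -6 + 1430416 = 1430410)
y/h = -54/1430410 = -54*1/1430410 = -27/715205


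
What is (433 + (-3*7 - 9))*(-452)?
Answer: -182156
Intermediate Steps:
(433 + (-3*7 - 9))*(-452) = (433 + (-21 - 9))*(-452) = (433 - 30)*(-452) = 403*(-452) = -182156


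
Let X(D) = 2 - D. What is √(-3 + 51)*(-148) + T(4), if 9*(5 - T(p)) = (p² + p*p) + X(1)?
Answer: 4/3 - 592*√3 ≈ -1024.0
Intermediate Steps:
T(p) = 44/9 - 2*p²/9 (T(p) = 5 - ((p² + p*p) + (2 - 1*1))/9 = 5 - ((p² + p²) + (2 - 1))/9 = 5 - (2*p² + 1)/9 = 5 - (1 + 2*p²)/9 = 5 + (-⅑ - 2*p²/9) = 44/9 - 2*p²/9)
√(-3 + 51)*(-148) + T(4) = √(-3 + 51)*(-148) + (44/9 - 2/9*4²) = √48*(-148) + (44/9 - 2/9*16) = (4*√3)*(-148) + (44/9 - 32/9) = -592*√3 + 4/3 = 4/3 - 592*√3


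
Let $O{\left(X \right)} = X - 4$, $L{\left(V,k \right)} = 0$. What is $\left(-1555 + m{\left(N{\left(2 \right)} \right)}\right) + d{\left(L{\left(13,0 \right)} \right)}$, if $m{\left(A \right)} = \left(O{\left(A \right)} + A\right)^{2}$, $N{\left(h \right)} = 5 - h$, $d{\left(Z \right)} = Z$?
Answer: $-1551$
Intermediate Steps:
$O{\left(X \right)} = -4 + X$ ($O{\left(X \right)} = X - 4 = -4 + X$)
$m{\left(A \right)} = \left(-4 + 2 A\right)^{2}$ ($m{\left(A \right)} = \left(\left(-4 + A\right) + A\right)^{2} = \left(-4 + 2 A\right)^{2}$)
$\left(-1555 + m{\left(N{\left(2 \right)} \right)}\right) + d{\left(L{\left(13,0 \right)} \right)} = \left(-1555 + 4 \left(-2 + \left(5 - 2\right)\right)^{2}\right) + 0 = \left(-1555 + 4 \left(-2 + 3\right)^{2}\right) + 0 = \left(-1555 + 4 \cdot 1^{2}\right) + 0 = \left(-1555 + 4 \cdot 1\right) + 0 = \left(-1555 + 4\right) + 0 = -1551 + 0 = -1551$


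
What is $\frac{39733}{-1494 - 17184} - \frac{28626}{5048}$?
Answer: $- \frac{183812153}{23571636} \approx -7.798$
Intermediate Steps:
$\frac{39733}{-1494 - 17184} - \frac{28626}{5048} = \frac{39733}{-18678} - \frac{14313}{2524} = 39733 \left(- \frac{1}{18678}\right) - \frac{14313}{2524} = - \frac{39733}{18678} - \frac{14313}{2524} = - \frac{183812153}{23571636}$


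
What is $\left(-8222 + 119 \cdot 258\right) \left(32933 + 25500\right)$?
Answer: $1313573840$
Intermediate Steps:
$\left(-8222 + 119 \cdot 258\right) \left(32933 + 25500\right) = \left(-8222 + 30702\right) 58433 = 22480 \cdot 58433 = 1313573840$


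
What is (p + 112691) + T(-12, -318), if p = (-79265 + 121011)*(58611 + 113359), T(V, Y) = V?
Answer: 7179172299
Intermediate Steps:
p = 7179059620 (p = 41746*171970 = 7179059620)
(p + 112691) + T(-12, -318) = (7179059620 + 112691) - 12 = 7179172311 - 12 = 7179172299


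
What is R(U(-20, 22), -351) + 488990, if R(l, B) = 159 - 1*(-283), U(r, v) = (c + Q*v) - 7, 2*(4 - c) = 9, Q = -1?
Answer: 489432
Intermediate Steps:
c = -½ (c = 4 - ½*9 = 4 - 9/2 = -½ ≈ -0.50000)
U(r, v) = -15/2 - v (U(r, v) = (-½ - v) - 7 = -15/2 - v)
R(l, B) = 442 (R(l, B) = 159 + 283 = 442)
R(U(-20, 22), -351) + 488990 = 442 + 488990 = 489432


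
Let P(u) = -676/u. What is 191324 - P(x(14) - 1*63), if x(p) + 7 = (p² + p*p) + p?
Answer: 16071385/84 ≈ 1.9133e+5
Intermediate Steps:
x(p) = -7 + p + 2*p² (x(p) = -7 + ((p² + p*p) + p) = -7 + ((p² + p²) + p) = -7 + (2*p² + p) = -7 + (p + 2*p²) = -7 + p + 2*p²)
191324 - P(x(14) - 1*63) = 191324 - (-676)/((-7 + 14 + 2*14²) - 1*63) = 191324 - (-676)/((-7 + 14 + 2*196) - 63) = 191324 - (-676)/((-7 + 14 + 392) - 63) = 191324 - (-676)/(399 - 63) = 191324 - (-676)/336 = 191324 - 1*(-169/84) = 191324 + 169/84 = 16071385/84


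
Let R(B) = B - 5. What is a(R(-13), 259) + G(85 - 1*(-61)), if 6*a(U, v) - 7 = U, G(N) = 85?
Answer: 499/6 ≈ 83.167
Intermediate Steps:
R(B) = -5 + B
a(U, v) = 7/6 + U/6
a(R(-13), 259) + G(85 - 1*(-61)) = (7/6 + (-5 - 13)/6) + 85 = (7/6 + (⅙)*(-18)) + 85 = (7/6 - 3) + 85 = -11/6 + 85 = 499/6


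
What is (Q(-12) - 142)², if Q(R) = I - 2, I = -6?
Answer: 22500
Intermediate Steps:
Q(R) = -8 (Q(R) = -6 - 2 = -8)
(Q(-12) - 142)² = (-8 - 142)² = (-150)² = 22500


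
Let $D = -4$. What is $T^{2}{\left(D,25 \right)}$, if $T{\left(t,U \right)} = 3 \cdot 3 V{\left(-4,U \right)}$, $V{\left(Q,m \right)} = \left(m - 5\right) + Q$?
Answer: $20736$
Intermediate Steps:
$V{\left(Q,m \right)} = -5 + Q + m$ ($V{\left(Q,m \right)} = \left(-5 + m\right) + Q = -5 + Q + m$)
$T{\left(t,U \right)} = -81 + 9 U$ ($T{\left(t,U \right)} = 3 \cdot 3 \left(-5 - 4 + U\right) = 9 \left(-9 + U\right) = -81 + 9 U$)
$T^{2}{\left(D,25 \right)} = \left(-81 + 9 \cdot 25\right)^{2} = \left(-81 + 225\right)^{2} = 144^{2} = 20736$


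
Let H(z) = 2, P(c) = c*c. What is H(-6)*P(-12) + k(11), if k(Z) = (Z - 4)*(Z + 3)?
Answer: 386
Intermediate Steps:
P(c) = c**2
k(Z) = (-4 + Z)*(3 + Z)
H(-6)*P(-12) + k(11) = 2*(-12)**2 + (-12 + 11**2 - 1*11) = 2*144 + (-12 + 121 - 11) = 288 + 98 = 386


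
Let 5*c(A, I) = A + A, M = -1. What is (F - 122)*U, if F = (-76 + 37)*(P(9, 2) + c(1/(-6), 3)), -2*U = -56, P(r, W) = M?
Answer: -11256/5 ≈ -2251.2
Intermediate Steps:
P(r, W) = -1
U = 28 (U = -1/2*(-56) = 28)
c(A, I) = 2*A/5 (c(A, I) = (A + A)/5 = (2*A)/5 = 2*A/5)
F = 208/5 (F = (-76 + 37)*(-1 + 2*(1/(-6))/5) = -39*(-1 + 2*(1*(-1/6))/5) = -39*(-1 + (2/5)*(-1/6)) = -39*(-1 - 1/15) = -39*(-16/15) = 208/5 ≈ 41.600)
(F - 122)*U = (208/5 - 122)*28 = -402/5*28 = -11256/5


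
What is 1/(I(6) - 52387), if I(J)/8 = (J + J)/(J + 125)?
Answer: -131/6862601 ≈ -1.9089e-5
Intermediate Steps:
I(J) = 16*J/(125 + J) (I(J) = 8*((J + J)/(J + 125)) = 8*((2*J)/(125 + J)) = 8*(2*J/(125 + J)) = 16*J/(125 + J))
1/(I(6) - 52387) = 1/(16*6/(125 + 6) - 52387) = 1/(16*6/131 - 52387) = 1/(16*6*(1/131) - 52387) = 1/(96/131 - 52387) = 1/(-6862601/131) = -131/6862601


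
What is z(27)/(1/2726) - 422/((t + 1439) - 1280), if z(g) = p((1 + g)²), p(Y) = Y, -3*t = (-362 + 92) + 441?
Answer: 108996173/51 ≈ 2.1372e+6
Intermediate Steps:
t = -57 (t = -((-362 + 92) + 441)/3 = -(-270 + 441)/3 = -⅓*171 = -57)
z(g) = (1 + g)²
z(27)/(1/2726) - 422/((t + 1439) - 1280) = (1 + 27)²/(1/2726) - 422/((-57 + 1439) - 1280) = 28²/(1/2726) - 422/(1382 - 1280) = 784*2726 - 422/102 = 2137184 - 422*1/102 = 2137184 - 211/51 = 108996173/51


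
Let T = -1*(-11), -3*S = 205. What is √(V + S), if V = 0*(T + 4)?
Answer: I*√615/3 ≈ 8.2664*I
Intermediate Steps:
S = -205/3 (S = -⅓*205 = -205/3 ≈ -68.333)
T = 11
V = 0 (V = 0*(11 + 4) = 0*15 = 0)
√(V + S) = √(0 - 205/3) = √(-205/3) = I*√615/3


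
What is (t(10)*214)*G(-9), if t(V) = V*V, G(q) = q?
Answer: -192600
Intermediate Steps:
t(V) = V²
(t(10)*214)*G(-9) = (10²*214)*(-9) = (100*214)*(-9) = 21400*(-9) = -192600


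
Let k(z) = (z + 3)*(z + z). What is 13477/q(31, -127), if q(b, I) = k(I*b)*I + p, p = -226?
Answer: -13477/3933992358 ≈ -3.4258e-6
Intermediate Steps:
k(z) = 2*z*(3 + z) (k(z) = (3 + z)*(2*z) = 2*z*(3 + z))
q(b, I) = -226 + 2*b*I²*(3 + I*b) (q(b, I) = (2*(I*b)*(3 + I*b))*I - 226 = (2*I*b*(3 + I*b))*I - 226 = 2*b*I²*(3 + I*b) - 226 = -226 + 2*b*I²*(3 + I*b))
13477/q(31, -127) = 13477/(-226 + 2*31*(-127)²*(3 - 127*31)) = 13477/(-226 + 2*31*16129*(3 - 3937)) = 13477/(-226 + 2*31*16129*(-3934)) = 13477/(-226 - 3933992132) = 13477/(-3933992358) = 13477*(-1/3933992358) = -13477/3933992358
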